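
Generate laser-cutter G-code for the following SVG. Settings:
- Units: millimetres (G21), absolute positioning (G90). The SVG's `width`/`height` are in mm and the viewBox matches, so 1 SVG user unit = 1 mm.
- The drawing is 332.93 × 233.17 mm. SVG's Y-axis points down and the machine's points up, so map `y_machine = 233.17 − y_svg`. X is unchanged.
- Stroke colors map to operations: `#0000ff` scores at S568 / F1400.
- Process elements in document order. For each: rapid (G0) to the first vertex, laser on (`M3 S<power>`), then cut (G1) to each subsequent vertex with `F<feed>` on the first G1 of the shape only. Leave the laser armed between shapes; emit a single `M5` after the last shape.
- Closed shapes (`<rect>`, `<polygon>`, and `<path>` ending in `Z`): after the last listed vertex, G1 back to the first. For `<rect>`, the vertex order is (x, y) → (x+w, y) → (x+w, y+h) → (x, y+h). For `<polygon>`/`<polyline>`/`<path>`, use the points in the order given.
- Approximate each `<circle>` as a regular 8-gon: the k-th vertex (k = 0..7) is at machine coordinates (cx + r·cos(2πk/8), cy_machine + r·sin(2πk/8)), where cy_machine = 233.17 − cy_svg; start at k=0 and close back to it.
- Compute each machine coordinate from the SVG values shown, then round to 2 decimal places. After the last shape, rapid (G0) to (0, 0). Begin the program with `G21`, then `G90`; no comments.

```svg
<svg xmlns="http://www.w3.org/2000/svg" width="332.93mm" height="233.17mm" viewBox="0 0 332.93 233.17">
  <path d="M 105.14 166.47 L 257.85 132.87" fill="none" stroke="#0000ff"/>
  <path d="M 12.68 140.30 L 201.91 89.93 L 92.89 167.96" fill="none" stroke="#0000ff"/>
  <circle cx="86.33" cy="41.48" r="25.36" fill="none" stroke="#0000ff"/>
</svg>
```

G21
G90
G0 X105.14 Y66.70
M3 S568
G1 X257.85 Y100.30 F1400
G0 X12.68 Y92.87
M3 S568
G1 X201.91 Y143.24 F1400
G1 X92.89 Y65.21
G0 X111.69 Y191.69
M3 S568
G1 X104.26 Y209.62 F1400
G1 X86.33 Y217.05
G1 X68.40 Y209.62
G1 X60.97 Y191.69
G1 X68.40 Y173.76
G1 X86.33 Y166.33
G1 X104.26 Y173.76
G1 X111.69 Y191.69
M5
G0 X0.00 Y0.00

Since the viewBox matches the mm dimensions, user units are millimetres directly. The only transform is the Y-flip y_m = 233.17 − y_svg.

Shape 1 is a line segment drawn with `<path>`. Its stroke #0000ff means score at S568, F1400. After flipping Y the toolpath is (105.14,66.70) → (257.85,100.30).

Shape 2 is a open polyline drawn with `<path>`. Its stroke #0000ff means score at S568, F1400. After flipping Y the toolpath is (12.68,92.87) → (201.91,143.24) → (92.89,65.21).

Shape 3 is a circle drawn with `<circle>`. Its stroke #0000ff means score at S568, F1400. After flipping Y the toolpath is (111.69,191.69) → (104.26,209.62) → (86.33,217.05) → (68.40,209.62) → (60.97,191.69) → (68.40,173.76) → (86.33,166.33) → (104.26,173.76) → (111.69,191.69), returning to the start.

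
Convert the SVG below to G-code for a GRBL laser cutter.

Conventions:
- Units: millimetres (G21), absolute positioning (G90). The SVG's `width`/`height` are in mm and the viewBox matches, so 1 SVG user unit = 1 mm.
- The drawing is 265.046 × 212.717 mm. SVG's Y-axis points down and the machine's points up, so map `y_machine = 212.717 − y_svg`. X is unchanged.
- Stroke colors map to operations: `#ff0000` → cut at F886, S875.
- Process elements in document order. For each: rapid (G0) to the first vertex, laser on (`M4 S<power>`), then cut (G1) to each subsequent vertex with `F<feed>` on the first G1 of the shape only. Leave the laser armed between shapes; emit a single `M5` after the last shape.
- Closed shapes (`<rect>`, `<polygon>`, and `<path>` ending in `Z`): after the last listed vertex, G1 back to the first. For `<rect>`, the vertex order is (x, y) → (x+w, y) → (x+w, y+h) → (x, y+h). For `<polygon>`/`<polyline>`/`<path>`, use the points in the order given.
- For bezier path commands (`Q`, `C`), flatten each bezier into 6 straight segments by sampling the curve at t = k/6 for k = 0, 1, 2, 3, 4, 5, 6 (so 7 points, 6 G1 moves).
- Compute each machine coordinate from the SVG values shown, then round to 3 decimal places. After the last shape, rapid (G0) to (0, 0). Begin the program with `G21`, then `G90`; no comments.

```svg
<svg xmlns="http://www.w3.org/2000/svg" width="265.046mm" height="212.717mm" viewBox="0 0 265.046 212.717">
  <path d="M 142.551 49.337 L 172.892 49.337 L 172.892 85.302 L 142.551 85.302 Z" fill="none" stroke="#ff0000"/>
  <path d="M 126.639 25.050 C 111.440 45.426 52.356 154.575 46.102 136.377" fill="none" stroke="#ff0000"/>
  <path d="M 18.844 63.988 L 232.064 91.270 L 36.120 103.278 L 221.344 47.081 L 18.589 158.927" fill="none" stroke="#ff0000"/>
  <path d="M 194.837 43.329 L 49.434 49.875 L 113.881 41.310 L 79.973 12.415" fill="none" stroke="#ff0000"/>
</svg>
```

1 u = 1 mm; y_m = 212.717 − y.

[1] `<path>` rectangle, #ff0000→cut S875 F886: (142.551,163.380) → (172.892,163.380) → (172.892,127.415) → (142.551,127.415) → (142.551,163.380) (closed)

[2] `<path>` cubic bezier, #ff0000→cut S875 F886: (126.639,187.667) → (115.830,171.082) → (100.394,145.704) → (83.016,117.538) → (66.384,92.587) → (53.184,76.853) → (46.102,76.340)

[3] `<path>` open polyline, #ff0000→cut S875 F886: (18.844,148.729) → (232.064,121.447) → (36.120,109.439) → (221.344,165.636) → (18.589,53.790)

[4] `<path>` open polyline, #ff0000→cut S875 F886: (194.837,169.388) → (49.434,162.842) → (113.881,171.407) → (79.973,200.302)

G21
G90
G0 X142.551 Y163.380
M4 S875
G1 X172.892 Y163.380 F886
G1 X172.892 Y127.415
G1 X142.551 Y127.415
G1 X142.551 Y163.380
G0 X126.639 Y187.667
M4 S875
G1 X115.830 Y171.082 F886
G1 X100.394 Y145.704
G1 X83.016 Y117.538
G1 X66.384 Y92.587
G1 X53.184 Y76.853
G1 X46.102 Y76.340
G0 X18.844 Y148.729
M4 S875
G1 X232.064 Y121.447 F886
G1 X36.120 Y109.439
G1 X221.344 Y165.636
G1 X18.589 Y53.790
G0 X194.837 Y169.388
M4 S875
G1 X49.434 Y162.842 F886
G1 X113.881 Y171.407
G1 X79.973 Y200.302
M5
G0 X0.000 Y0.000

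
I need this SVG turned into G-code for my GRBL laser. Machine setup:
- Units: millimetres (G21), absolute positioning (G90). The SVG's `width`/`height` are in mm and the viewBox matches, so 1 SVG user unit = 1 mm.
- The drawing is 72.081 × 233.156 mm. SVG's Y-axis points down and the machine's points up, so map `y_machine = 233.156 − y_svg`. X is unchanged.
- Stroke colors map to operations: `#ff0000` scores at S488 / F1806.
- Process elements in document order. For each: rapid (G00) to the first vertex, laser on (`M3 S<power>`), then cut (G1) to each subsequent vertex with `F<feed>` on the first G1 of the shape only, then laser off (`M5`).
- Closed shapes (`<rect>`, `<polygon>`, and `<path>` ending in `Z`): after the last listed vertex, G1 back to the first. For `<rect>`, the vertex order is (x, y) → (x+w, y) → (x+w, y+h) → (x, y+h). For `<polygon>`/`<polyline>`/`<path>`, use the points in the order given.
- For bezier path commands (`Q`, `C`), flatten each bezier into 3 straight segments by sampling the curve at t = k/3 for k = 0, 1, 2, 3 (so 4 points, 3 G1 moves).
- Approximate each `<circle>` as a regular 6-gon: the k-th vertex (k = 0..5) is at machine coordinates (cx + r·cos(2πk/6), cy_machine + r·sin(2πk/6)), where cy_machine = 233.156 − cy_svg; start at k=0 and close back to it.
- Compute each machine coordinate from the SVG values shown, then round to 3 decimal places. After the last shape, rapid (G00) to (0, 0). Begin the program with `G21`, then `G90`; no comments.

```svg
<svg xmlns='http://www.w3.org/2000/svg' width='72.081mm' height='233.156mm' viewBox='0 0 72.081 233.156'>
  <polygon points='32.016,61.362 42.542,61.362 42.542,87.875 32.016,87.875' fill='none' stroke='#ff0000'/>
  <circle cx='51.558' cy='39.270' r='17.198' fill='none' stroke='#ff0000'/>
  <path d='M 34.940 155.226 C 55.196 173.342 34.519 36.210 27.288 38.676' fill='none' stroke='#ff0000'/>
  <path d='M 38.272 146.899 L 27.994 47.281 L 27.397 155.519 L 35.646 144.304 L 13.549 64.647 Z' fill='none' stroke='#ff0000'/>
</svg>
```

1 u = 1 mm; y_m = 233.156 − y.

[1] `<polygon>` rectangle, #ff0000→score S488 F1806: (32.016,171.794) → (42.542,171.794) → (42.542,145.281) → (32.016,145.281) → (32.016,171.794) (closed)

[2] `<circle>` circle, #ff0000→score S488 F1806: (68.756,193.886) → (60.157,208.780) → (42.959,208.780) → (34.360,193.886) → (42.959,178.992) → (60.157,178.992) → (68.756,193.886) (closed)

[3] `<path>` cubic bezier, #ff0000→score S488 F1806: (34.940,77.930) → (43.566,100.643) → (36.987,161.334) → (27.288,194.480)

[4] `<path>` closed polygon, #ff0000→score S488 F1806: (38.272,86.257) → (27.994,185.875) → (27.397,77.637) → (35.646,88.852) → (13.549,168.509) → (38.272,86.257) (closed)

G21
G90
G00 X32.016 Y171.794
M3 S488
G1 X42.542 Y171.794 F1806
G1 X42.542 Y145.281
G1 X32.016 Y145.281
G1 X32.016 Y171.794
M5
G00 X68.756 Y193.886
M3 S488
G1 X60.157 Y208.780 F1806
G1 X42.959 Y208.780
G1 X34.360 Y193.886
G1 X42.959 Y178.992
G1 X60.157 Y178.992
G1 X68.756 Y193.886
M5
G00 X34.940 Y77.930
M3 S488
G1 X43.566 Y100.643 F1806
G1 X36.987 Y161.334
G1 X27.288 Y194.480
M5
G00 X38.272 Y86.257
M3 S488
G1 X27.994 Y185.875 F1806
G1 X27.397 Y77.637
G1 X35.646 Y88.852
G1 X13.549 Y168.509
G1 X38.272 Y86.257
M5
G00 X0.000 Y0.000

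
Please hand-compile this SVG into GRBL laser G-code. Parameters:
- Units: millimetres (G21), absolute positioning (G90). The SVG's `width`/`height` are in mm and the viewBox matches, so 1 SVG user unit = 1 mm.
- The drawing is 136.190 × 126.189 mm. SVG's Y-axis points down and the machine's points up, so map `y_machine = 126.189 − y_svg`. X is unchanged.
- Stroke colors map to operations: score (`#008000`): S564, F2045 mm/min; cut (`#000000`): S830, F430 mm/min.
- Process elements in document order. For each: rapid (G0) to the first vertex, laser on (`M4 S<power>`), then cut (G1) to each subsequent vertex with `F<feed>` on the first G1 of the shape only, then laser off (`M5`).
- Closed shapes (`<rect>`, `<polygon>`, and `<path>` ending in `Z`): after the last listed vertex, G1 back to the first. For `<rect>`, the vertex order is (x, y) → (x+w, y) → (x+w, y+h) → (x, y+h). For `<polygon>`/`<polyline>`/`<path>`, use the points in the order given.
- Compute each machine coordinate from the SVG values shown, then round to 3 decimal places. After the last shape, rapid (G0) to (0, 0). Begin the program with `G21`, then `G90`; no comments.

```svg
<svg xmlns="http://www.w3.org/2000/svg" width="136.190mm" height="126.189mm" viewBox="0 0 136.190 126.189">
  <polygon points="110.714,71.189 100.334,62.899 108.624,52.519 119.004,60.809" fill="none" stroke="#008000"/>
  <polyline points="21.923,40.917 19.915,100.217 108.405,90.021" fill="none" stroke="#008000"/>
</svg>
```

1 u = 1 mm; y_m = 126.189 − y.

[1] `<polygon>` regular polygon, #008000→score S564 F2045: (110.714,55.000) → (100.334,63.290) → (108.624,73.670) → (119.004,65.380) → (110.714,55.000) (closed)

[2] `<polyline>` open polyline, #008000→score S564 F2045: (21.923,85.272) → (19.915,25.972) → (108.405,36.168)

G21
G90
G0 X110.714 Y55.000
M4 S564
G1 X100.334 Y63.290 F2045
G1 X108.624 Y73.670
G1 X119.004 Y65.380
G1 X110.714 Y55.000
M5
G0 X21.923 Y85.272
M4 S564
G1 X19.915 Y25.972 F2045
G1 X108.405 Y36.168
M5
G0 X0.000 Y0.000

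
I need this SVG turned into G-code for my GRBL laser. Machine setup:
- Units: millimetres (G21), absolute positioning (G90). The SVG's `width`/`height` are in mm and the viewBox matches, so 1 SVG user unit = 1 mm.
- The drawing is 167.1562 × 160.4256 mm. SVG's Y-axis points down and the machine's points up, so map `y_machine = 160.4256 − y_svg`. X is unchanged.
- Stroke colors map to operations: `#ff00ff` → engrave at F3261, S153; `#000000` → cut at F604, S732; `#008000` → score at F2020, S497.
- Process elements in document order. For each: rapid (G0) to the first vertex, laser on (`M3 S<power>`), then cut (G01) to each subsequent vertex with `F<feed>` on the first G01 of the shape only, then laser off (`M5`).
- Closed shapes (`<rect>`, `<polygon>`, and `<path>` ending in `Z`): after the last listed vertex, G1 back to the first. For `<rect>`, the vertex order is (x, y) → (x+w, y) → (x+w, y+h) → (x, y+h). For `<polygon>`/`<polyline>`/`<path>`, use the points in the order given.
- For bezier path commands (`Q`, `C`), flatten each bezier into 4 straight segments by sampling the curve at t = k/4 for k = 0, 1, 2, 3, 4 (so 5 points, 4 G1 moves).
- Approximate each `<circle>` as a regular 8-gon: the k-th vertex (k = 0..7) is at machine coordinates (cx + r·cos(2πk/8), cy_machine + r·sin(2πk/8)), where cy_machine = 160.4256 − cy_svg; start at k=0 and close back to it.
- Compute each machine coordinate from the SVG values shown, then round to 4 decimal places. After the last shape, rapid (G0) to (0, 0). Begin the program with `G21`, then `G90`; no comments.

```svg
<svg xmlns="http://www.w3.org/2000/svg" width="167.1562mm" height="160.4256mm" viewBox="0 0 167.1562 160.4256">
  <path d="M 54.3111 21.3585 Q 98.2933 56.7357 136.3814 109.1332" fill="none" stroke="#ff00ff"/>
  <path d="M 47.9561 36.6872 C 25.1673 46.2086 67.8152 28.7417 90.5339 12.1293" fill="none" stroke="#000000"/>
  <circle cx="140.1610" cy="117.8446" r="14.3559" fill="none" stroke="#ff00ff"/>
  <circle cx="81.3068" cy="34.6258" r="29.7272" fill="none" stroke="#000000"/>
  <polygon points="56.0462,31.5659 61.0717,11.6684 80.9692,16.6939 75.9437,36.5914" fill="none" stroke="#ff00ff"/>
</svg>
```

Since the viewBox matches the mm dimensions, user units are millimetres directly. The only transform is the Y-flip y_m = 160.4256 − y_svg.

Shape 1 is a quadratic bezier drawn with `<path>`. Its stroke #ff00ff means engrave at S153, F3261. After flipping Y the toolpath is (54.3111,139.0671) → (75.9338,120.3147) → (96.8198,99.4348) → (116.9690,76.4274) → (136.3814,51.2924).

Shape 2 is a cubic bezier drawn with `<path>`. Its stroke #000000 means cut at S732, F604. After flipping Y the toolpath is (47.9561,123.7384) → (41.8000,121.2226) → (52.1797,126.2172) → (71.0920,136.1118) → (90.5339,148.2963).

Shape 3 is a circle drawn with `<circle>`. Its stroke #ff00ff means engrave at S153, F3261. After flipping Y the toolpath is (154.5169,42.5810) → (150.3122,52.7322) → (140.1610,56.9369) → (130.0098,52.7322) → (125.8051,42.5810) → (130.0098,32.4298) → (140.1610,28.2251) → (150.3122,32.4298) → (154.5169,42.5810), returning to the start.

Shape 4 is a circle drawn with `<circle>`. Its stroke #000000 means cut at S732, F604. After flipping Y the toolpath is (111.0340,125.7998) → (102.3271,146.8201) → (81.3068,155.5270) → (60.2865,146.8201) → (51.5796,125.7998) → (60.2865,104.7795) → (81.3068,96.0726) → (102.3271,104.7795) → (111.0340,125.7998), returning to the start.

Shape 5 is a regular polygon drawn with `<polygon>`. Its stroke #ff00ff means engrave at S153, F3261. After flipping Y the toolpath is (56.0462,128.8597) → (61.0717,148.7572) → (80.9692,143.7317) → (75.9437,123.8342) → (56.0462,128.8597), returning to the start.

G21
G90
G0 X54.3111 Y139.0671
M3 S153
G01 X75.9338 Y120.3147 F3261
G01 X96.8198 Y99.4348
G01 X116.9690 Y76.4274
G01 X136.3814 Y51.2924
M5
G0 X47.9561 Y123.7384
M3 S732
G01 X41.8000 Y121.2226 F604
G01 X52.1797 Y126.2172
G01 X71.0920 Y136.1118
G01 X90.5339 Y148.2963
M5
G0 X154.5169 Y42.5810
M3 S153
G01 X150.3122 Y52.7322 F3261
G01 X140.1610 Y56.9369
G01 X130.0098 Y52.7322
G01 X125.8051 Y42.5810
G01 X130.0098 Y32.4298
G01 X140.1610 Y28.2251
G01 X150.3122 Y32.4298
G01 X154.5169 Y42.5810
M5
G0 X111.0340 Y125.7998
M3 S732
G01 X102.3271 Y146.8201 F604
G01 X81.3068 Y155.5270
G01 X60.2865 Y146.8201
G01 X51.5796 Y125.7998
G01 X60.2865 Y104.7795
G01 X81.3068 Y96.0726
G01 X102.3271 Y104.7795
G01 X111.0340 Y125.7998
M5
G0 X56.0462 Y128.8597
M3 S153
G01 X61.0717 Y148.7572 F3261
G01 X80.9692 Y143.7317
G01 X75.9437 Y123.8342
G01 X56.0462 Y128.8597
M5
G0 X0.0000 Y0.0000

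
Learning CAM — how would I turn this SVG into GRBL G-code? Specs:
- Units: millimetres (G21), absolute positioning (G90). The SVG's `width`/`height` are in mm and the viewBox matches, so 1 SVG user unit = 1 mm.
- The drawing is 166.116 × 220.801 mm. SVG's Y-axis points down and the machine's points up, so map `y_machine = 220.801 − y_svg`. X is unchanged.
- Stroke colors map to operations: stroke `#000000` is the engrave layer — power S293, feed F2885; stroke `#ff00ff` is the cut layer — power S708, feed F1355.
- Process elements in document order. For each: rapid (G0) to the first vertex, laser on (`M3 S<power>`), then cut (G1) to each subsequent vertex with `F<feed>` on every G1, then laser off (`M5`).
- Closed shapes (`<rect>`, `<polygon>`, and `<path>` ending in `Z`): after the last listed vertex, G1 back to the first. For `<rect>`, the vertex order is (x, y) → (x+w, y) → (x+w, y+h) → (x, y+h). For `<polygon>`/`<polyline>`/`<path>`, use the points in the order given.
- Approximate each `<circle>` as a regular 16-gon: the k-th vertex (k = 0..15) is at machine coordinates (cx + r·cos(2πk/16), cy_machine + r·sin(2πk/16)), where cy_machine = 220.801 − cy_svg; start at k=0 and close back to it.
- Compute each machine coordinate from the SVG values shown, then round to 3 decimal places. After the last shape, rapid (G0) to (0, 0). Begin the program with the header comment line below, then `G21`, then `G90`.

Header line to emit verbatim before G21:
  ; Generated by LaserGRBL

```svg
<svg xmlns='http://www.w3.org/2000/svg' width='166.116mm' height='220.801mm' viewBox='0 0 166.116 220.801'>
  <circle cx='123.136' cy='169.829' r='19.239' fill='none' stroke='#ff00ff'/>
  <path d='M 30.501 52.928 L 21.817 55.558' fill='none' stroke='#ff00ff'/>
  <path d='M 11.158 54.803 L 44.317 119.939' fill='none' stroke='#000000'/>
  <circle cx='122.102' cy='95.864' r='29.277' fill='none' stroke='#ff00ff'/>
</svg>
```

; Generated by LaserGRBL
G21
G90
G0 X142.375 Y50.972
M3 S708
G1 X140.911 Y58.334 F1355
G1 X136.740 Y64.576 F1355
G1 X130.498 Y68.747 F1355
G1 X123.136 Y70.211 F1355
G1 X115.774 Y68.747 F1355
G1 X109.532 Y64.576 F1355
G1 X105.361 Y58.334 F1355
G1 X103.897 Y50.972 F1355
G1 X105.361 Y43.610 F1355
G1 X109.532 Y37.368 F1355
G1 X115.774 Y33.197 F1355
G1 X123.136 Y31.733 F1355
G1 X130.498 Y33.197 F1355
G1 X136.740 Y37.368 F1355
G1 X140.911 Y43.610 F1355
G1 X142.375 Y50.972 F1355
M5
G0 X30.501 Y167.873
M3 S708
G1 X21.817 Y165.243 F1355
M5
G0 X11.158 Y165.998
M3 S293
G1 X44.317 Y100.862 F2885
M5
G0 X151.379 Y124.937
M3 S708
G1 X149.150 Y136.141 F1355
G1 X142.804 Y145.639 F1355
G1 X133.306 Y151.985 F1355
G1 X122.102 Y154.214 F1355
G1 X110.898 Y151.985 F1355
G1 X101.400 Y145.639 F1355
G1 X95.054 Y136.141 F1355
G1 X92.825 Y124.937 F1355
G1 X95.054 Y113.733 F1355
G1 X101.400 Y104.235 F1355
G1 X110.898 Y97.889 F1355
G1 X122.102 Y95.660 F1355
G1 X133.306 Y97.889 F1355
G1 X142.804 Y104.235 F1355
G1 X149.150 Y113.733 F1355
G1 X151.379 Y124.937 F1355
M5
G0 X0.000 Y0.000

Since the viewBox matches the mm dimensions, user units are millimetres directly. The only transform is the Y-flip y_m = 220.801 − y_svg.

Shape 1 is a circle drawn with `<circle>`. Its stroke #ff00ff means cut at S708, F1355. After flipping Y the toolpath is (142.375,50.972) → (140.911,58.334) → (136.740,64.576) → (130.498,68.747) → (123.136,70.211) → (115.774,68.747) → (109.532,64.576) → (105.361,58.334) → (103.897,50.972) → (105.361,43.610) → (109.532,37.368) → (115.774,33.197) → (123.136,31.733) → (130.498,33.197) → (136.740,37.368) → (140.911,43.610) → (142.375,50.972), returning to the start.

Shape 2 is a line segment drawn with `<path>`. Its stroke #ff00ff means cut at S708, F1355. After flipping Y the toolpath is (30.501,167.873) → (21.817,165.243).

Shape 3 is a line segment drawn with `<path>`. Its stroke #000000 means engrave at S293, F2885. After flipping Y the toolpath is (11.158,165.998) → (44.317,100.862).

Shape 4 is a circle drawn with `<circle>`. Its stroke #ff00ff means cut at S708, F1355. After flipping Y the toolpath is (151.379,124.937) → (149.150,136.141) → (142.804,145.639) → (133.306,151.985) → (122.102,154.214) → (110.898,151.985) → (101.400,145.639) → (95.054,136.141) → (92.825,124.937) → (95.054,113.733) → (101.400,104.235) → (110.898,97.889) → (122.102,95.660) → (133.306,97.889) → (142.804,104.235) → (149.150,113.733) → (151.379,124.937), returning to the start.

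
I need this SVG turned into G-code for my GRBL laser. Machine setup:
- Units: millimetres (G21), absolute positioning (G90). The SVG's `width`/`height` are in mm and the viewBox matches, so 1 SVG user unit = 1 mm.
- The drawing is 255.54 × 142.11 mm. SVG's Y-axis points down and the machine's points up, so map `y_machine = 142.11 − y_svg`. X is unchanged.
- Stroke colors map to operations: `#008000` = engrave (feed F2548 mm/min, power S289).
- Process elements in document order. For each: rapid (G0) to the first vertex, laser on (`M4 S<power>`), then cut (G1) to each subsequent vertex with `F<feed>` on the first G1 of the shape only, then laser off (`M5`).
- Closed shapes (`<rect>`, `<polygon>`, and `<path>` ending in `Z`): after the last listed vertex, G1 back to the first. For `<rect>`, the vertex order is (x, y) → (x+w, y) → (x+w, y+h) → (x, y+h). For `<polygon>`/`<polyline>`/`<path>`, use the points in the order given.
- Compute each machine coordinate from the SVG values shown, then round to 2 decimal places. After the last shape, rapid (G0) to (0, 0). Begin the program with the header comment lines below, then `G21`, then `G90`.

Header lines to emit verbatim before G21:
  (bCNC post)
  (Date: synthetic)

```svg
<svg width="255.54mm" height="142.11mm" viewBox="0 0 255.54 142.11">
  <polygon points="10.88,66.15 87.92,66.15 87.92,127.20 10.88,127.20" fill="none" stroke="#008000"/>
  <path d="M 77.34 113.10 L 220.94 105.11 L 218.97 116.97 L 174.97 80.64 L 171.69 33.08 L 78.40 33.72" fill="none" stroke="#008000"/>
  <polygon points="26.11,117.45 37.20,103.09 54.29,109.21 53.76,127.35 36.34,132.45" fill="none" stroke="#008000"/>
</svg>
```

Since the viewBox matches the mm dimensions, user units are millimetres directly. The only transform is the Y-flip y_m = 142.11 − y_svg.

Shape 1 is a rectangle drawn with `<polygon>`. Its stroke #008000 means engrave at S289, F2548. After flipping Y the toolpath is (10.88,75.96) → (87.92,75.96) → (87.92,14.91) → (10.88,14.91) → (10.88,75.96), returning to the start.

Shape 2 is a open polyline drawn with `<path>`. Its stroke #008000 means engrave at S289, F2548. After flipping Y the toolpath is (77.34,29.01) → (220.94,37.00) → (218.97,25.14) → (174.97,61.47) → (171.69,109.03) → (78.40,108.39).

Shape 3 is a regular polygon drawn with `<polygon>`. Its stroke #008000 means engrave at S289, F2548. After flipping Y the toolpath is (26.11,24.66) → (37.20,39.02) → (54.29,32.90) → (53.76,14.76) → (36.34,9.66) → (26.11,24.66), returning to the start.

(bCNC post)
(Date: synthetic)
G21
G90
G0 X10.88 Y75.96
M4 S289
G1 X87.92 Y75.96 F2548
G1 X87.92 Y14.91
G1 X10.88 Y14.91
G1 X10.88 Y75.96
M5
G0 X77.34 Y29.01
M4 S289
G1 X220.94 Y37.00 F2548
G1 X218.97 Y25.14
G1 X174.97 Y61.47
G1 X171.69 Y109.03
G1 X78.40 Y108.39
M5
G0 X26.11 Y24.66
M4 S289
G1 X37.20 Y39.02 F2548
G1 X54.29 Y32.90
G1 X53.76 Y14.76
G1 X36.34 Y9.66
G1 X26.11 Y24.66
M5
G0 X0.00 Y0.00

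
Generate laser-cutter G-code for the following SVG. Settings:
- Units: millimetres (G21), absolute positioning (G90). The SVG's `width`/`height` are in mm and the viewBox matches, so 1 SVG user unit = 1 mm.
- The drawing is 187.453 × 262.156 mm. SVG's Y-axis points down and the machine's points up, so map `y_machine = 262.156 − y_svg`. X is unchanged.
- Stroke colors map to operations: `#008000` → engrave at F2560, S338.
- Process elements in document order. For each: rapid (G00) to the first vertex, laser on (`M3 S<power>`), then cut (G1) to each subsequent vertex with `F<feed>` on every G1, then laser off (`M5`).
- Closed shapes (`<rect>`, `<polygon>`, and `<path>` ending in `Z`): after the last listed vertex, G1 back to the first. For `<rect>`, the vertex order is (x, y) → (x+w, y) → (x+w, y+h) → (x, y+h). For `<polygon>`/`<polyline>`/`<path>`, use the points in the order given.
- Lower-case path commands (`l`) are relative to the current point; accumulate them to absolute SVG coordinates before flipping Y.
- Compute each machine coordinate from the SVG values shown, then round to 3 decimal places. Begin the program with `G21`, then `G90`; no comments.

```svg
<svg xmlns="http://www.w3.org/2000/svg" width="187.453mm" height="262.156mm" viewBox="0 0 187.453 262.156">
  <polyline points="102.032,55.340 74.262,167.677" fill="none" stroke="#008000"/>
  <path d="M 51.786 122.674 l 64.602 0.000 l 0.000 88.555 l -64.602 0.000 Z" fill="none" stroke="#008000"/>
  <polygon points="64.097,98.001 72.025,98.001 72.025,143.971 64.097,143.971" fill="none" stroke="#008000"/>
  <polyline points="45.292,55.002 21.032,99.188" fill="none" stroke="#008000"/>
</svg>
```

1 u = 1 mm; y_m = 262.156 − y.

[1] `<polyline>` line segment, #008000→engrave S338 F2560: (102.032,206.816) → (74.262,94.479)

[2] `<path>` rectangle, #008000→engrave S338 F2560: (51.786,139.482) → (116.388,139.482) → (116.388,50.927) → (51.786,50.927) → (51.786,139.482) (closed)

[3] `<polygon>` rectangle, #008000→engrave S338 F2560: (64.097,164.155) → (72.025,164.155) → (72.025,118.185) → (64.097,118.185) → (64.097,164.155) (closed)

[4] `<polyline>` line segment, #008000→engrave S338 F2560: (45.292,207.154) → (21.032,162.968)

G21
G90
G00 X102.032 Y206.816
M3 S338
G1 X74.262 Y94.479 F2560
M5
G00 X51.786 Y139.482
M3 S338
G1 X116.388 Y139.482 F2560
G1 X116.388 Y50.927 F2560
G1 X51.786 Y50.927 F2560
G1 X51.786 Y139.482 F2560
M5
G00 X64.097 Y164.155
M3 S338
G1 X72.025 Y164.155 F2560
G1 X72.025 Y118.185 F2560
G1 X64.097 Y118.185 F2560
G1 X64.097 Y164.155 F2560
M5
G00 X45.292 Y207.154
M3 S338
G1 X21.032 Y162.968 F2560
M5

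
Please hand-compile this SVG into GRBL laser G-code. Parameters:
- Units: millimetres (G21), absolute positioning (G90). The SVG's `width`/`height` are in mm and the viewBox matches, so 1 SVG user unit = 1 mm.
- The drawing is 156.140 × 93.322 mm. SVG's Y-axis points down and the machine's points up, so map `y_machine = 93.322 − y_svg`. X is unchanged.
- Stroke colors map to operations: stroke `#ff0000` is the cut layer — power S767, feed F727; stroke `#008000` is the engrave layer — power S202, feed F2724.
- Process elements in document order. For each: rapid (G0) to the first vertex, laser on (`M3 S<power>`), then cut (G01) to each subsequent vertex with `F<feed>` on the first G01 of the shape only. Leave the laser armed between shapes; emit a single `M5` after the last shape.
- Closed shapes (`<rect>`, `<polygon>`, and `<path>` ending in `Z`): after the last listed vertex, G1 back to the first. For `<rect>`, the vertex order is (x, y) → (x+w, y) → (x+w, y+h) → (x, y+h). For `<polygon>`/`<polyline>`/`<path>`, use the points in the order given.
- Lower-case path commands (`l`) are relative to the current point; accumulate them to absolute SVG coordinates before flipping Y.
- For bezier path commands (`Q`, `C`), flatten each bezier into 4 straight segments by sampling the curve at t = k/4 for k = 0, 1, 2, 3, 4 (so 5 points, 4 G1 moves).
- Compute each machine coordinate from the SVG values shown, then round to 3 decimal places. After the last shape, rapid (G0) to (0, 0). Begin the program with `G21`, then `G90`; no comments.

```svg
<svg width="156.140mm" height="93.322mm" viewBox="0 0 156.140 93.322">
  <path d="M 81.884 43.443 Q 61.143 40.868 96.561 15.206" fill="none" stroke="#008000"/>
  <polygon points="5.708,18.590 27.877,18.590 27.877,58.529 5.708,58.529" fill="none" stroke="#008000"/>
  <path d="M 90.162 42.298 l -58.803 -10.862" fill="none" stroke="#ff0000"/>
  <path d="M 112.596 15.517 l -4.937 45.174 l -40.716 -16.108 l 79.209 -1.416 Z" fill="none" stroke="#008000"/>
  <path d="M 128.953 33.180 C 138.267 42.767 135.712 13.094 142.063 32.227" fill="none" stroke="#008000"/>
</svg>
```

G21
G90
G0 X81.884 Y49.879
M3 S202
G01 X75.023 Y52.609 F2724
G01 X75.183 Y58.226
G01 X82.362 Y66.728
G01 X96.561 Y78.116
G0 X5.708 Y74.732
M3 S202
G01 X27.877 Y74.732 F2724
G01 X27.877 Y34.793
G01 X5.708 Y34.793
G01 X5.708 Y74.732
G0 X90.162 Y51.024
M3 S767
G01 X31.359 Y61.886 F727
G0 X112.596 Y77.805
M3 S202
G01 X107.659 Y32.631 F2724
G01 X66.943 Y48.739
G01 X146.152 Y50.155
G01 X112.596 Y77.805
G0 X128.953 Y60.142
M3 S202
G01 X134.038 Y58.937 F2724
G01 X136.619 Y64.198
G01 X138.645 Y67.670
G01 X142.063 Y61.095
M5
G0 X0.000 Y0.000

Since the viewBox matches the mm dimensions, user units are millimetres directly. The only transform is the Y-flip y_m = 93.322 − y_svg.

Shape 1 is a quadratic bezier drawn with `<path>`. Its stroke #008000 means engrave at S202, F2724. After flipping Y the toolpath is (81.884,49.879) → (75.023,52.609) → (75.183,58.226) → (82.362,66.728) → (96.561,78.116).

Shape 2 is a rectangle drawn with `<polygon>`. Its stroke #008000 means engrave at S202, F2724. After flipping Y the toolpath is (5.708,74.732) → (27.877,74.732) → (27.877,34.793) → (5.708,34.793) → (5.708,74.732), returning to the start.

Shape 3 is a line segment drawn with `<path>`. Its stroke #ff0000 means cut at S767, F727. After flipping Y the toolpath is (90.162,51.024) → (31.359,61.886).

Shape 4 is a closed polygon drawn with `<path>`. Its stroke #008000 means engrave at S202, F2724. After flipping Y the toolpath is (112.596,77.805) → (107.659,32.631) → (66.943,48.739) → (146.152,50.155) → (112.596,77.805), returning to the start.

Shape 5 is a cubic bezier drawn with `<path>`. Its stroke #008000 means engrave at S202, F2724. After flipping Y the toolpath is (128.953,60.142) → (134.038,58.937) → (136.619,64.198) → (138.645,67.670) → (142.063,61.095).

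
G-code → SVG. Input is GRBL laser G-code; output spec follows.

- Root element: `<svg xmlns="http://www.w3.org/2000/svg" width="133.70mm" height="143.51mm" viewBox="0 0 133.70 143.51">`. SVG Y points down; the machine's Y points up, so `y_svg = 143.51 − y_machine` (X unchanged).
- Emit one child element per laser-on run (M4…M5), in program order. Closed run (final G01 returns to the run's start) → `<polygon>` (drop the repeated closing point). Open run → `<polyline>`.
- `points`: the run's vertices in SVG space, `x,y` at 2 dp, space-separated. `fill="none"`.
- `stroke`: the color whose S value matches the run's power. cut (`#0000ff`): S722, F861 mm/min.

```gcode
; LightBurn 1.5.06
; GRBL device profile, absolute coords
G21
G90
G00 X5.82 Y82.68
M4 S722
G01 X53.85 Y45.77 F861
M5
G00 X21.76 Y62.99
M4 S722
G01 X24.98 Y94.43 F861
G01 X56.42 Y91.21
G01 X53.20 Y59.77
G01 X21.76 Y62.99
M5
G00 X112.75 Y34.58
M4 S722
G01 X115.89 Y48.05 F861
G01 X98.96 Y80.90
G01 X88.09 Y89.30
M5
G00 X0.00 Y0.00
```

<svg xmlns="http://www.w3.org/2000/svg" width="133.70mm" height="143.51mm" viewBox="0 0 133.70 143.51">
  <polyline points="5.82,60.83 53.85,97.74" fill="none" stroke="#0000ff"/>
  <polygon points="21.76,80.52 24.98,49.08 56.42,52.30 53.20,83.74" fill="none" stroke="#0000ff"/>
  <polyline points="112.75,108.93 115.89,95.46 98.96,62.61 88.09,54.21" fill="none" stroke="#0000ff"/>
</svg>

Machine Y-up, SVG Y-down with viewBox height 143.51, so y_svg = 143.51 − y_machine; X carries over. Every run uses S722, so all elements get stroke `#0000ff` (cut).

Run 1: The run is open, so emit a `<polyline>` with points (Y-flipped): 5.82,60.83 53.85,97.74.

Run 2: The run returns to its start, so emit a `<polygon>` with points (Y-flipped): 21.76,80.52 24.98,49.08 56.42,52.30 53.20,83.74.

Run 3: The run is open, so emit a `<polyline>` with points (Y-flipped): 112.75,108.93 115.89,95.46 98.96,62.61 88.09,54.21.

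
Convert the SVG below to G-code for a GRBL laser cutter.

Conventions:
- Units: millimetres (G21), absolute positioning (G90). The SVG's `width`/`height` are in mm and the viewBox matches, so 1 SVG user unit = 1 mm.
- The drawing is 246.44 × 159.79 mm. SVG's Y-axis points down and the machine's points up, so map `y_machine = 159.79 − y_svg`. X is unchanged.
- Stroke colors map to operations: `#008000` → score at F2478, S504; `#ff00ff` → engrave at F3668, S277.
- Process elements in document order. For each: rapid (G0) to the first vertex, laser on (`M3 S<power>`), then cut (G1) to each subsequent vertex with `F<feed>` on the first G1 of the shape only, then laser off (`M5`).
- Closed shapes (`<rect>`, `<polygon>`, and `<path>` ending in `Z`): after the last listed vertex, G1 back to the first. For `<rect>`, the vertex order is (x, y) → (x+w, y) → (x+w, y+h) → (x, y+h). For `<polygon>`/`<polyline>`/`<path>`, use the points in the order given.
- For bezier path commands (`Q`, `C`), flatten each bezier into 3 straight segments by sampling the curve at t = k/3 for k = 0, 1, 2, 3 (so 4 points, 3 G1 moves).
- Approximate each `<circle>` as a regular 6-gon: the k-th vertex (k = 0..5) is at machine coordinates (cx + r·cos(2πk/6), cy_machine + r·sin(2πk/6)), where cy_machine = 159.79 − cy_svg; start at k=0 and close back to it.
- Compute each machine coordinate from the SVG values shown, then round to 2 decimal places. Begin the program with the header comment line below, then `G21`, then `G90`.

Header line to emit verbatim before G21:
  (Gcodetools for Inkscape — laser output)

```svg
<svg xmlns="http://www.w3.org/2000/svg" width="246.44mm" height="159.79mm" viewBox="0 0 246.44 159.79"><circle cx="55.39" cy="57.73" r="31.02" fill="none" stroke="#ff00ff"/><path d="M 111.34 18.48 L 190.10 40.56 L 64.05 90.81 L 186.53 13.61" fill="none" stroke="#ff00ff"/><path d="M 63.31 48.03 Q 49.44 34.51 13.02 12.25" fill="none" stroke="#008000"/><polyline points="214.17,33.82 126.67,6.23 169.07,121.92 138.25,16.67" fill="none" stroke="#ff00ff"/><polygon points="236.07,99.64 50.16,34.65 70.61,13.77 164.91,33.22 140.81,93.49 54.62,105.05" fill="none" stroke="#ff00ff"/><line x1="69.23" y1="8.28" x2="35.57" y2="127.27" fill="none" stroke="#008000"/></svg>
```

viewBox `0 0 246.44 159.79` with mm width/height → 1 unit = 1 mm. Flip: y_m = 159.79 − y_svg.

**Shape 1** — `<circle>` circle, stroke `#ff00ff` → engrave (S277, F3668). Machine vertices: (86.41,102.06) → (70.90,128.92) → (39.88,128.92) → (24.37,102.06) → (39.88,75.20) → (70.90,75.20) → (86.41,102.06). Closed: final G1 returns to the first vertex.

**Shape 2** — `<path>` open polyline, stroke `#ff00ff` → engrave (S277, F3668). Machine vertices: (111.34,141.31) → (190.10,119.23) → (64.05,68.98) → (186.53,146.18). Open path.

**Shape 3** — `<path>` quadratic bezier, stroke `#008000` → score (S504, F2478). Control points (SVG): P0=(63.31,48.03), P1=(49.44,34.51), P2=(13.02,12.25); sampled at t=k/3. Machine vertices: (63.31,111.76) → (51.56,121.74) → (34.79,133.67) → (13.02,147.54). Open path.

**Shape 4** — `<polyline>` open polyline, stroke `#ff00ff` → engrave (S277, F3668). Machine vertices: (214.17,125.97) → (126.67,153.56) → (169.07,37.87) → (138.25,143.12). Open path.

**Shape 5** — `<polygon>` closed polygon, stroke `#ff00ff` → engrave (S277, F3668). Machine vertices: (236.07,60.15) → (50.16,125.14) → (70.61,146.02) → (164.91,126.57) → (140.81,66.30) → (54.62,54.74) → (236.07,60.15). Closed: final G1 returns to the first vertex.

**Shape 6** — `<line>` line segment, stroke `#008000` → score (S504, F2478). Machine vertices: (69.23,151.51) → (35.57,32.52). Open path.

(Gcodetools for Inkscape — laser output)
G21
G90
G0 X86.41 Y102.06
M3 S277
G1 X70.90 Y128.92 F3668
G1 X39.88 Y128.92
G1 X24.37 Y102.06
G1 X39.88 Y75.20
G1 X70.90 Y75.20
G1 X86.41 Y102.06
M5
G0 X111.34 Y141.31
M3 S277
G1 X190.10 Y119.23 F3668
G1 X64.05 Y68.98
G1 X186.53 Y146.18
M5
G0 X63.31 Y111.76
M3 S504
G1 X51.56 Y121.74 F2478
G1 X34.79 Y133.67
G1 X13.02 Y147.54
M5
G0 X214.17 Y125.97
M3 S277
G1 X126.67 Y153.56 F3668
G1 X169.07 Y37.87
G1 X138.25 Y143.12
M5
G0 X236.07 Y60.15
M3 S277
G1 X50.16 Y125.14 F3668
G1 X70.61 Y146.02
G1 X164.91 Y126.57
G1 X140.81 Y66.30
G1 X54.62 Y54.74
G1 X236.07 Y60.15
M5
G0 X69.23 Y151.51
M3 S504
G1 X35.57 Y32.52 F2478
M5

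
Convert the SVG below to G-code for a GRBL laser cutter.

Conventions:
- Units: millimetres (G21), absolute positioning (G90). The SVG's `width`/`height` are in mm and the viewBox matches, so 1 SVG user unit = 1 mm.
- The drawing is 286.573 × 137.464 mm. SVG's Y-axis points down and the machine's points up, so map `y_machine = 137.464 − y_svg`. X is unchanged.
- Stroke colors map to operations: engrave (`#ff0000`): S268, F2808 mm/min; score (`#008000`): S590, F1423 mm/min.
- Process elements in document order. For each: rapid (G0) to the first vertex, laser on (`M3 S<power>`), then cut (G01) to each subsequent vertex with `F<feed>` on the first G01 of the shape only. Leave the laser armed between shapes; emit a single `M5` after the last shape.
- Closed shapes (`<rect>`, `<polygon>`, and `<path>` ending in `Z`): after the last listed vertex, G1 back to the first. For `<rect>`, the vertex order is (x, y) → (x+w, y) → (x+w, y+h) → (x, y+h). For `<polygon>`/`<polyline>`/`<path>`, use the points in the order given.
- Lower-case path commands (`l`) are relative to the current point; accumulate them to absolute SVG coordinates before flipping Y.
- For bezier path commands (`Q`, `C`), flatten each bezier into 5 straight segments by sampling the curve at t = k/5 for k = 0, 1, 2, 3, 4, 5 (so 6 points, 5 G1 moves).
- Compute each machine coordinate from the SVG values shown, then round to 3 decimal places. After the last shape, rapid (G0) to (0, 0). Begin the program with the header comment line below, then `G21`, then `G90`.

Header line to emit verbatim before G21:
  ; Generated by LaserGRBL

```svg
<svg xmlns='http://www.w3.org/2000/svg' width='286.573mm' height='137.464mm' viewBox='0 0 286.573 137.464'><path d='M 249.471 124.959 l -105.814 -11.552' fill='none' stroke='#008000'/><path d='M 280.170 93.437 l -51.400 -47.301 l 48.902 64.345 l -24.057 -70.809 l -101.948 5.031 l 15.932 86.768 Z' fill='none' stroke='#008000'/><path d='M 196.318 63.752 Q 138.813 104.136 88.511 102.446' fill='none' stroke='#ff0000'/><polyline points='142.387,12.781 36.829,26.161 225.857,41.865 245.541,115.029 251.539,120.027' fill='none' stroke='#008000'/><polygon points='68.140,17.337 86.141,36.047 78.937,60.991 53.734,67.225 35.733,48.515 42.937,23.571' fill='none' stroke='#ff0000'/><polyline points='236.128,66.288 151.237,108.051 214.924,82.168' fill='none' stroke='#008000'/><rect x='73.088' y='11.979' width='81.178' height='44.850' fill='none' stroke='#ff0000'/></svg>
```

1 u = 1 mm; y_m = 137.464 − y.

[1] `<path>` line segment, #008000→score S590 F1423: (249.471,12.505) → (143.657,24.057)

[2] `<path>` closed polygon, #008000→score S590 F1423: (280.170,44.027) → (228.770,91.328) → (277.672,26.983) → (253.615,97.792) → (151.667,92.761) → (167.599,5.993) → (280.170,44.027) (closed)

[3] `<path>` quadratic bezier, #ff0000→engrave S268 F2808: (196.318,73.712) → (173.604,59.241) → (151.466,48.137) → (129.905,40.398) → (108.920,36.025) → (88.511,35.018)

[4] `<polyline>` open polyline, #008000→score S590 F1423: (142.387,124.683) → (36.829,111.303) → (225.857,95.599) → (245.541,22.435) → (251.539,17.437)

[5] `<polygon>` regular polygon, #ff0000→engrave S268 F2808: (68.140,120.127) → (86.141,101.417) → (78.937,76.473) → (53.734,70.239) → (35.733,88.949) → (42.937,113.893) → (68.140,120.127) (closed)

[6] `<polyline>` open polyline, #008000→score S590 F1423: (236.128,71.176) → (151.237,29.413) → (214.924,55.296)

[7] `<rect>` rectangle, #ff0000→engrave S268 F2808: (73.088,125.485) → (154.266,125.485) → (154.266,80.635) → (73.088,80.635) → (73.088,125.485) (closed)

; Generated by LaserGRBL
G21
G90
G0 X249.471 Y12.505
M3 S590
G01 X143.657 Y24.057 F1423
G0 X280.170 Y44.027
M3 S590
G01 X228.770 Y91.328 F1423
G01 X277.672 Y26.983
G01 X253.615 Y97.792
G01 X151.667 Y92.761
G01 X167.599 Y5.993
G01 X280.170 Y44.027
G0 X196.318 Y73.712
M3 S268
G01 X173.604 Y59.241 F2808
G01 X151.466 Y48.137
G01 X129.905 Y40.398
G01 X108.920 Y36.025
G01 X88.511 Y35.018
G0 X142.387 Y124.683
M3 S590
G01 X36.829 Y111.303 F1423
G01 X225.857 Y95.599
G01 X245.541 Y22.435
G01 X251.539 Y17.437
G0 X68.140 Y120.127
M3 S268
G01 X86.141 Y101.417 F2808
G01 X78.937 Y76.473
G01 X53.734 Y70.239
G01 X35.733 Y88.949
G01 X42.937 Y113.893
G01 X68.140 Y120.127
G0 X236.128 Y71.176
M3 S590
G01 X151.237 Y29.413 F1423
G01 X214.924 Y55.296
G0 X73.088 Y125.485
M3 S268
G01 X154.266 Y125.485 F2808
G01 X154.266 Y80.635
G01 X73.088 Y80.635
G01 X73.088 Y125.485
M5
G0 X0.000 Y0.000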